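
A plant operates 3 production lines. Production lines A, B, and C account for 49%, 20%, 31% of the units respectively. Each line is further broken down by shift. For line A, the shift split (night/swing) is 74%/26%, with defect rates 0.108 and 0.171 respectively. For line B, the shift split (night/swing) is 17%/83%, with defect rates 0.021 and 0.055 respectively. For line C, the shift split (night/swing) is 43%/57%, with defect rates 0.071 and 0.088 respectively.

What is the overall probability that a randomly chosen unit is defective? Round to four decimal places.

P(D|A) = 0.74·0.108 + 0.26·0.171 = 0.07992 + 0.04446 = 0.12438
P(D|B) = 0.17·0.021 + 0.83·0.055 = 0.00357 + 0.04565 = 0.04922
P(D|C) = 0.43·0.071 + 0.57·0.088 = 0.03053 + 0.05016 = 0.08069
By total probability over the outer partition,
P(D) = 0.49·0.12438 + 0.2·0.04922 + 0.31·0.08069
      = 0.0609462 + 0.009844 + 0.0250139 = 0.0958041

0.0958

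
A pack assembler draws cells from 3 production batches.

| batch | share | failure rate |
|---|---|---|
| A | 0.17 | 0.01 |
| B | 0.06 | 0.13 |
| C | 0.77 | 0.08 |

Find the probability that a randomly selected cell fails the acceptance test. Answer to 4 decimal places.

Using total probability over the partition,
P(F) = P(F|A)·P(A) + P(F|B)·P(B) + P(F|C)·P(C)
      = 0.01·0.17 + 0.13·0.06 + 0.08·0.77
      = 0.0017 + 0.0078 + 0.0616 = 0.0711

P(F) ≈ 0.0711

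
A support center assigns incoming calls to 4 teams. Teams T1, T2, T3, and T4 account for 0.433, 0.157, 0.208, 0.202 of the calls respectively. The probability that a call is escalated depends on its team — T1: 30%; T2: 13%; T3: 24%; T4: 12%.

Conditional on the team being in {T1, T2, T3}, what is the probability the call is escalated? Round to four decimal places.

P(E|S) ≈ 0.2509

Let S = {T1, T2, T3}.
P(S) = 0.433 + 0.157 + 0.208 = 0.798.
P(E ∩ S) = 0.3·0.433 + 0.13·0.157 + 0.24·0.208 = 0.1299 + 0.02041 + 0.04992 = 0.20023.
P(E | S) = 0.20023 / 0.798 = 0.250915…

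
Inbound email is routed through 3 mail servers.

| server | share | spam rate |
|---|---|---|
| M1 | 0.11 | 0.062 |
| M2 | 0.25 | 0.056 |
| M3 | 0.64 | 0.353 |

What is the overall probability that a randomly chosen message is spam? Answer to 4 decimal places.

P(S) = P(S|M1)·P(M1) + P(S|M2)·P(M2) + P(S|M3)·P(M3)
      = 0.062·0.11 + 0.056·0.25 + 0.353·0.64
      = 0.00682 + 0.014 + 0.22592 = 0.24674

P(S) ≈ 0.2467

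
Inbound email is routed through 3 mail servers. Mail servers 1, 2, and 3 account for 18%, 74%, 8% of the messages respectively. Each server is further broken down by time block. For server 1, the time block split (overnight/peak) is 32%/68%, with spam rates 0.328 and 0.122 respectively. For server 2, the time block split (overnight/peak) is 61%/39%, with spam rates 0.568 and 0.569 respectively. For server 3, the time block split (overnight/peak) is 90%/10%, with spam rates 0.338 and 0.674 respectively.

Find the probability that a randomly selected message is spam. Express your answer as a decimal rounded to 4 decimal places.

P(S|1) = 0.32·0.328 + 0.68·0.122 = 0.10496 + 0.08296 = 0.18792
P(S|2) = 0.61·0.568 + 0.39·0.569 = 0.34648 + 0.22191 = 0.56839
P(S|3) = 0.9·0.338 + 0.1·0.674 = 0.3042 + 0.0674 = 0.3716
By total probability over the outer partition,
P(S) = 0.18·0.18792 + 0.74·0.56839 + 0.08·0.3716
      = 0.0338256 + 0.4206086 + 0.029728 = 0.4841622

P(S) ≈ 0.4842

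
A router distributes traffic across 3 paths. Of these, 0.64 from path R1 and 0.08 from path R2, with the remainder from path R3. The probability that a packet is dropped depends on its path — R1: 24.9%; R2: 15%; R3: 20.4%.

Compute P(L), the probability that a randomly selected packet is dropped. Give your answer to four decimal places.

0.2285

P(R3) = 1 − (0.64 + 0.08) = 0.28.
P(L) = P(L|R1)·P(R1) + P(L|R2)·P(R2) + P(L|R3)·P(R3)
      = 0.249·0.64 + 0.15·0.08 + 0.204·0.28
      = 0.15936 + 0.012 + 0.05712 = 0.22848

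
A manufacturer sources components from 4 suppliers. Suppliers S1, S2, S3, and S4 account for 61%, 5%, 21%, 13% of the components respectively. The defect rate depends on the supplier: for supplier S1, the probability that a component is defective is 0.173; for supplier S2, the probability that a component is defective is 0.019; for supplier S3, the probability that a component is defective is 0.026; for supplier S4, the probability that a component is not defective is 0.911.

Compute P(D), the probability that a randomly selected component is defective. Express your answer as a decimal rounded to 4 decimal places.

P(D|S4) = 1 − 0.911 = 0.089.
P(D) = P(D|S1)·P(S1) + P(D|S2)·P(S2) + P(D|S3)·P(S3) + P(D|S4)·P(S4)
      = 0.173·0.61 + 0.019·0.05 + 0.026·0.21 + 0.089·0.13
      = 0.10553 + 0.00095 + 0.00546 + 0.01157 = 0.12351

P(D) ≈ 0.1235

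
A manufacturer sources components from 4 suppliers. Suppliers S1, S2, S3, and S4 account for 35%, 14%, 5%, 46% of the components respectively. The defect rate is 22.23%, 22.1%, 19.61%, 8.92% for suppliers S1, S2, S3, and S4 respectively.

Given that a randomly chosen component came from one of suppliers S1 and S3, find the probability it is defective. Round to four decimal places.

Let S = {S1, S3}.
P(S) = 0.35 + 0.05 = 0.4.
P(D ∩ S) = 0.2223·0.35 + 0.1961·0.05 = 0.077805 + 0.009805 = 0.08761.
P(D | S) = 0.08761 / 0.4 = 0.219025…

0.2190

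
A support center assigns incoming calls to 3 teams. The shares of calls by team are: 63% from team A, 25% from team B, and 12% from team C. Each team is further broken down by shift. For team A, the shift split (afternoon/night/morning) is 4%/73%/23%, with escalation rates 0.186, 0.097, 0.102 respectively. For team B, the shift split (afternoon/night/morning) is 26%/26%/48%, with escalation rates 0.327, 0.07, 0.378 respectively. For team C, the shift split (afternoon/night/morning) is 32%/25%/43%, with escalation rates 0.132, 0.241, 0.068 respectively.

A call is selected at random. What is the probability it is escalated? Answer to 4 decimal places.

P(E|A) = 0.04·0.186 + 0.73·0.097 + 0.23·0.102 = 0.00744 + 0.07081 + 0.02346 = 0.10171
P(E|B) = 0.26·0.327 + 0.26·0.07 + 0.48·0.378 = 0.08502 + 0.0182 + 0.18144 = 0.28466
P(E|C) = 0.32·0.132 + 0.25·0.241 + 0.43·0.068 = 0.04224 + 0.06025 + 0.02924 = 0.13173
By total probability over the outer partition,
P(E) = 0.63·0.10171 + 0.25·0.28466 + 0.12·0.13173
      = 0.0640773 + 0.071165 + 0.0158076 = 0.1510499

P(E) ≈ 0.1510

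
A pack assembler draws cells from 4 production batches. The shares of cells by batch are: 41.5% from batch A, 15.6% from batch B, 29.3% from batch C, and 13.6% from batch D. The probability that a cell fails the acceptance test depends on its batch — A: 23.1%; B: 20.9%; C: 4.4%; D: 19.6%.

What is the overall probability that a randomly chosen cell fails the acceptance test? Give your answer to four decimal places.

By the law of total probability,
P(F) = P(F|A)·P(A) + P(F|B)·P(B) + P(F|C)·P(C) + P(F|D)·P(D)
      = 0.231·0.415 + 0.209·0.156 + 0.044·0.293 + 0.196·0.136
      = 0.095865 + 0.032604 + 0.012892 + 0.026656 = 0.168017

P(F) ≈ 0.1680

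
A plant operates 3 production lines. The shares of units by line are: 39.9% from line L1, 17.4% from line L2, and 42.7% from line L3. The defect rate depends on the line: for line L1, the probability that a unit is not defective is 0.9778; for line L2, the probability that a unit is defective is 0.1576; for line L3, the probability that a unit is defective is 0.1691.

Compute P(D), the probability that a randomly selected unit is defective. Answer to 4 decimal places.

P(D|L1) = 1 − 0.9778 = 0.0222.
Summing over the partition,
P(D) = P(D|L1)·P(L1) + P(D|L2)·P(L2) + P(D|L3)·P(L3)
      = 0.0222·0.399 + 0.1576·0.174 + 0.1691·0.427
      = 0.0088578 + 0.0274224 + 0.0722057 = 0.1084859

P(D) ≈ 0.1085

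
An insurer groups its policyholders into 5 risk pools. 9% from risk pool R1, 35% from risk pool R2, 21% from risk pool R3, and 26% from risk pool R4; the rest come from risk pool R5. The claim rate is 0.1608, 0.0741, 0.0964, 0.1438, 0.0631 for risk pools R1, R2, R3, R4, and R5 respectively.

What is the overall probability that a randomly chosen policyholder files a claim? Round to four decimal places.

P(C) ≈ 0.1037

P(R5) = 1 − (0.09 + 0.35 + 0.21 + 0.26) = 0.09.
P(C) = P(C|R1)·P(R1) + P(C|R2)·P(R2) + P(C|R3)·P(R3) + P(C|R4)·P(R4) + P(C|R5)·P(R5)
      = 0.1608·0.09 + 0.0741·0.35 + 0.0964·0.21 + 0.1438·0.26 + 0.0631·0.09
      = 0.014472 + 0.025935 + 0.020244 + 0.037388 + 0.005679 = 0.103718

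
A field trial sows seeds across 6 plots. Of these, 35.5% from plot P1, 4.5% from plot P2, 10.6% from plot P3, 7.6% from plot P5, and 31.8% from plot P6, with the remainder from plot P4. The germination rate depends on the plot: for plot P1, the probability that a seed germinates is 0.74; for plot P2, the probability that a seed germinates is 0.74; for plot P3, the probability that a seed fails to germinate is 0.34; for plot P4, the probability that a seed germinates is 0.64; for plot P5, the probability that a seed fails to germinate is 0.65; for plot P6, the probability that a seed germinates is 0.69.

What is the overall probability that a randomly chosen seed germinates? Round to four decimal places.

P(P4) = 1 − (0.355 + 0.045 + 0.106 + 0.076 + 0.318) = 0.1.
P(G|P3) = 1 − 0.34 = 0.66.
P(G|P5) = 1 − 0.65 = 0.35.
Summing over the partition,
P(G) = P(G|P1)·P(P1) + P(G|P2)·P(P2) + P(G|P3)·P(P3) + P(G|P4)·P(P4) + P(G|P5)·P(P5) + P(G|P6)·P(P6)
      = 0.74·0.355 + 0.74·0.045 + 0.66·0.106 + 0.64·0.1 + 0.35·0.076 + 0.69·0.318
      = 0.2627 + 0.0333 + 0.06996 + 0.064 + 0.0266 + 0.21942 = 0.67598

0.6760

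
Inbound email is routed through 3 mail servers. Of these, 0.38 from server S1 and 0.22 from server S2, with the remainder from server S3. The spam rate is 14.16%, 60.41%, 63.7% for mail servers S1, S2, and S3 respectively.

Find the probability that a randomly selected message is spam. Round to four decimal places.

P(S) ≈ 0.4415

P(S3) = 1 − (0.38 + 0.22) = 0.4.
Using total probability over the partition,
P(S) = P(S|S1)·P(S1) + P(S|S2)·P(S2) + P(S|S3)·P(S3)
      = 0.1416·0.38 + 0.6041·0.22 + 0.637·0.4
      = 0.053808 + 0.132902 + 0.2548 = 0.44151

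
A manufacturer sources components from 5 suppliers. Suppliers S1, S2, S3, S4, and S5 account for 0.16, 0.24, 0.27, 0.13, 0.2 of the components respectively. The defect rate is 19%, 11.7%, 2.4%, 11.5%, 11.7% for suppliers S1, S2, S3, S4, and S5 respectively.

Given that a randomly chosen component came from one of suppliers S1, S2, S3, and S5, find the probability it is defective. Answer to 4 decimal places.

Let S = {S1, S2, S3, S5}.
P(S) = 0.16 + 0.24 + 0.27 + 0.2 = 0.87.
P(D ∩ S) = 0.19·0.16 + 0.117·0.24 + 0.024·0.27 + 0.117·0.2 = 0.0304 + 0.02808 + 0.00648 + 0.0234 = 0.08836.
P(D | S) = 0.08836 / 0.87 = 0.101563…

0.1016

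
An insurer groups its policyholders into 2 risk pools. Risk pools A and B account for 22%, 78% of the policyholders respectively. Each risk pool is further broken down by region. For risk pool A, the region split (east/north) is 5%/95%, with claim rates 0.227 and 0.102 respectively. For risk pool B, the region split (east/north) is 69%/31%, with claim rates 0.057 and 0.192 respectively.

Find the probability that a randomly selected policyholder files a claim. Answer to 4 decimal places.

P(C) ≈ 0.1009

P(C|A) = 0.05·0.227 + 0.95·0.102 = 0.01135 + 0.0969 = 0.10825
P(C|B) = 0.69·0.057 + 0.31·0.192 = 0.03933 + 0.05952 = 0.09885
Then overall,
P(C) = 0.22·0.10825 + 0.78·0.09885
      = 0.023815 + 0.077103 = 0.100918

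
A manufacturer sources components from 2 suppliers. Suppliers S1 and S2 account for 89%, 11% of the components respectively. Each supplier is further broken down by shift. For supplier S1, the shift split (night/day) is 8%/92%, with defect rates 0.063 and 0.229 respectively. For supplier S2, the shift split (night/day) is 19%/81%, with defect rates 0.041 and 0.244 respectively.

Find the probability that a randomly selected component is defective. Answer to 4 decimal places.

P(D|S1) = 0.08·0.063 + 0.92·0.229 = 0.00504 + 0.21068 = 0.21572
P(D|S2) = 0.19·0.041 + 0.81·0.244 = 0.00779 + 0.19764 = 0.20543
By total probability over the outer partition,
P(D) = 0.89·0.21572 + 0.11·0.20543
      = 0.1919908 + 0.0225973 = 0.2145881

0.2146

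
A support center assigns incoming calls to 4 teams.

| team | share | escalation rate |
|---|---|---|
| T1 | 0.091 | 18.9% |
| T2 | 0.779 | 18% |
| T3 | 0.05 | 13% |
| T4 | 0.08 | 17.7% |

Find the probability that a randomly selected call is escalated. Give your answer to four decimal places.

0.1781

Using total probability over the partition,
P(E) = P(E|T1)·P(T1) + P(E|T2)·P(T2) + P(E|T3)·P(T3) + P(E|T4)·P(T4)
      = 0.189·0.091 + 0.18·0.779 + 0.13·0.05 + 0.177·0.08
      = 0.017199 + 0.14022 + 0.0065 + 0.01416 = 0.178079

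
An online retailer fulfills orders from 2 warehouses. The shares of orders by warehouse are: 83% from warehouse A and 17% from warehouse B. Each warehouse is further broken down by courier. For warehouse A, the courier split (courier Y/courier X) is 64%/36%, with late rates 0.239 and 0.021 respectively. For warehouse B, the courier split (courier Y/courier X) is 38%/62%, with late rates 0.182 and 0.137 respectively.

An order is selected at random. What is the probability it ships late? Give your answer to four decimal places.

P(L|A) = 0.64·0.239 + 0.36·0.021 = 0.15296 + 0.00756 = 0.16052
P(L|B) = 0.38·0.182 + 0.62·0.137 = 0.06916 + 0.08494 = 0.1541
Then overall,
P(L) = 0.83·0.16052 + 0.17·0.1541
      = 0.1332316 + 0.026197 = 0.1594286

0.1594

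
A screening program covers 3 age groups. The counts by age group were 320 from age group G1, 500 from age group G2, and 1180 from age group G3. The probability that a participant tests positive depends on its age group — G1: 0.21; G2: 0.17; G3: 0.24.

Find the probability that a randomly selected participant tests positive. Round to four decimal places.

P(T) ≈ 0.2177

Total: 320 + 500 + 1180 = 2000.
P(G1) = 320/2000 = 0.16. P(G2) = 500/2000 = 0.25. P(G3) = 1180/2000 = 0.59.
P(T) = P(T|G1)·P(G1) + P(T|G2)·P(G2) + P(T|G3)·P(G3)
      = 0.21·0.16 + 0.17·0.25 + 0.24·0.59
      = 0.0336 + 0.0425 + 0.1416 = 0.2177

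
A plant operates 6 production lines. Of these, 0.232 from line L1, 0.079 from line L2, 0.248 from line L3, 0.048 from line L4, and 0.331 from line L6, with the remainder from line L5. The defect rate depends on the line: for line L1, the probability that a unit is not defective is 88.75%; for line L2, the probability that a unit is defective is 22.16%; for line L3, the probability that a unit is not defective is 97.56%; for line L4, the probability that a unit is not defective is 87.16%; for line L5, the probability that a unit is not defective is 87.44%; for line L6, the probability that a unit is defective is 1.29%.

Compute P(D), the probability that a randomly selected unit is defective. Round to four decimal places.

P(L5) = 1 − (0.232 + 0.079 + 0.248 + 0.048 + 0.331) = 0.062.
P(D|L1) = 1 − 0.8875 = 0.1125.
P(D|L3) = 1 − 0.9756 = 0.0244.
P(D|L4) = 1 − 0.8716 = 0.1284.
P(D|L5) = 1 − 0.8744 = 0.1256.
Summing over the partition,
P(D) = P(D|L1)·P(L1) + P(D|L2)·P(L2) + P(D|L3)·P(L3) + P(D|L4)·P(L4) + P(D|L5)·P(L5) + P(D|L6)·P(L6)
      = 0.1125·0.232 + 0.2216·0.079 + 0.0244·0.248 + 0.1284·0.048 + 0.1256·0.062 + 0.0129·0.331
      = 0.0261 + 0.0175064 + 0.0060512 + 0.0061632 + 0.0077872 + 0.0042699 = 0.0678779

P(D) ≈ 0.0679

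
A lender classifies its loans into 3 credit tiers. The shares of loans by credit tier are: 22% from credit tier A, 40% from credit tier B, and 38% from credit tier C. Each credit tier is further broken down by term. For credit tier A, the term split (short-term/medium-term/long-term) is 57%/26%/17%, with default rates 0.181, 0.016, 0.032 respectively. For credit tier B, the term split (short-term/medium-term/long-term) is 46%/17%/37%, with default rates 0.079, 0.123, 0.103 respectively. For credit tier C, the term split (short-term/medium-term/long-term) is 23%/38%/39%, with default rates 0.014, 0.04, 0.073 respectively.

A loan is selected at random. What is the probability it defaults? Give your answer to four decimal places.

0.0808

P(D|A) = 0.57·0.181 + 0.26·0.016 + 0.17·0.032 = 0.10317 + 0.00416 + 0.00544 = 0.11277
P(D|B) = 0.46·0.079 + 0.17·0.123 + 0.37·0.103 = 0.03634 + 0.02091 + 0.03811 = 0.09536
P(D|C) = 0.23·0.014 + 0.38·0.04 + 0.39·0.073 = 0.00322 + 0.0152 + 0.02847 = 0.04689
By total probability over the outer partition,
P(D) = 0.22·0.11277 + 0.4·0.09536 + 0.38·0.04689
      = 0.0248094 + 0.038144 + 0.0178182 = 0.0807716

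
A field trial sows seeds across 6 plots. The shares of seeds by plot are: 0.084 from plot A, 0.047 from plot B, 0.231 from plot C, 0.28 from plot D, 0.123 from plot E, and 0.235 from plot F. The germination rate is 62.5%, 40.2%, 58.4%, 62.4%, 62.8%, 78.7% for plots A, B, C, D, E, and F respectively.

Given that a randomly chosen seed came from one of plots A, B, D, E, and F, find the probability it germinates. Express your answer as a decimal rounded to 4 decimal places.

0.6610

Let S = {A, B, D, E, F}.
P(S) = 0.084 + 0.047 + 0.28 + 0.123 + 0.235 = 0.769.
P(G ∩ S) = 0.625·0.084 + 0.402·0.047 + 0.624·0.28 + 0.628·0.123 + 0.787·0.235 = 0.0525 + 0.018894 + 0.17472 + 0.077244 + 0.184945 = 0.508303.
P(G | S) = 0.508303 / 0.769 = 0.660992…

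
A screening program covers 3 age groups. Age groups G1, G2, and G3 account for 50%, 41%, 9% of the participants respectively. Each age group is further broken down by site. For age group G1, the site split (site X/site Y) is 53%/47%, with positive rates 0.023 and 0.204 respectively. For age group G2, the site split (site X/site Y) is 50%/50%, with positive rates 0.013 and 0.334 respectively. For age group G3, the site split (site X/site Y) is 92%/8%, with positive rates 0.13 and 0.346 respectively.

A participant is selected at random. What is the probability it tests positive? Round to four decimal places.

P(T|G1) = 0.53·0.023 + 0.47·0.204 = 0.01219 + 0.09588 = 0.10807
P(T|G2) = 0.5·0.013 + 0.5·0.334 = 0.0065 + 0.167 = 0.1735
P(T|G3) = 0.92·0.13 + 0.08·0.346 = 0.1196 + 0.02768 = 0.14728
By total probability over the outer partition,
P(T) = 0.5·0.10807 + 0.41·0.1735 + 0.09·0.14728
      = 0.054035 + 0.071135 + 0.0132552 = 0.1384252

P(T) ≈ 0.1384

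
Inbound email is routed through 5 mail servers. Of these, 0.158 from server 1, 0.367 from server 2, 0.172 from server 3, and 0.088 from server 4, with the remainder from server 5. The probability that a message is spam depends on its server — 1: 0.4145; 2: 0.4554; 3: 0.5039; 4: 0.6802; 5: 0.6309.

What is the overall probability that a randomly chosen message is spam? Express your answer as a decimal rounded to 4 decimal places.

P(5) = 1 − (0.158 + 0.367 + 0.172 + 0.088) = 0.215.
P(S) = P(S|1)·P(1) + P(S|2)·P(2) + P(S|3)·P(3) + P(S|4)·P(4) + P(S|5)·P(5)
      = 0.4145·0.158 + 0.4554·0.367 + 0.5039·0.172 + 0.6802·0.088 + 0.6309·0.215
      = 0.065491 + 0.1671318 + 0.0866708 + 0.0598576 + 0.1356435 = 0.5147947

P(S) ≈ 0.5148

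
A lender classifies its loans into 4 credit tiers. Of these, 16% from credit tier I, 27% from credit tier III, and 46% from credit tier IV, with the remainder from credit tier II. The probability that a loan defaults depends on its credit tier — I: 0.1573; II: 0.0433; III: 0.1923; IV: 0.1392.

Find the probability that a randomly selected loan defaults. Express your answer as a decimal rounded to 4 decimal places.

P(II) = 1 − (0.16 + 0.27 + 0.46) = 0.11.
By the law of total probability,
P(D) = P(D|I)·P(I) + P(D|II)·P(II) + P(D|III)·P(III) + P(D|IV)·P(IV)
      = 0.1573·0.16 + 0.0433·0.11 + 0.1923·0.27 + 0.1392·0.46
      = 0.025168 + 0.004763 + 0.051921 + 0.064032 = 0.145884

0.1459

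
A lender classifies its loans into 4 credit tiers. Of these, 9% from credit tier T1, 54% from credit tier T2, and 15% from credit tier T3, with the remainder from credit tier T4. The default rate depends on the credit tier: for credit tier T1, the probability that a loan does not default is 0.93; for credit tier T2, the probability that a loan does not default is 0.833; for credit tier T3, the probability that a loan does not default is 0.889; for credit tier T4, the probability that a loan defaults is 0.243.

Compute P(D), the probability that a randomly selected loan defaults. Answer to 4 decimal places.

P(T4) = 1 − (0.09 + 0.54 + 0.15) = 0.22.
P(D|T1) = 1 − 0.93 = 0.07.
P(D|T2) = 1 − 0.833 = 0.167.
P(D|T3) = 1 − 0.889 = 0.111.
P(D) = P(D|T1)·P(T1) + P(D|T2)·P(T2) + P(D|T3)·P(T3) + P(D|T4)·P(T4)
      = 0.07·0.09 + 0.167·0.54 + 0.111·0.15 + 0.243·0.22
      = 0.0063 + 0.09018 + 0.01665 + 0.05346 = 0.16659

P(D) ≈ 0.1666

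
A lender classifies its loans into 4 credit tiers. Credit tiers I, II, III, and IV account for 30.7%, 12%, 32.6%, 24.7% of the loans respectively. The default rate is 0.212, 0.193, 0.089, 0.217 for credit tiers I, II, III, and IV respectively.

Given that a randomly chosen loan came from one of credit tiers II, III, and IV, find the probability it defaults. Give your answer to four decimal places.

Let S = {II, III, IV}.
P(S) = 0.12 + 0.326 + 0.247 = 0.693.
P(D ∩ S) = 0.193·0.12 + 0.089·0.326 + 0.217·0.247 = 0.02316 + 0.029014 + 0.053599 = 0.105773.
P(D | S) = 0.105773 / 0.693 = 0.152631…

0.1526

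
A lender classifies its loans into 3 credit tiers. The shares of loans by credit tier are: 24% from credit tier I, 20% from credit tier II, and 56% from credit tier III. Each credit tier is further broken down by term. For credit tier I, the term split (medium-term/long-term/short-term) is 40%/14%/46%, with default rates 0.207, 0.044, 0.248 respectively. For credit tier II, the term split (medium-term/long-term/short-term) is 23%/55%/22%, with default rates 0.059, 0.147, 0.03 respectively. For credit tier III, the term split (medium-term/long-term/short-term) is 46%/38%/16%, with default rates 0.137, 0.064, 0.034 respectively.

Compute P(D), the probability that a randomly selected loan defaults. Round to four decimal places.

P(D|I) = 0.4·0.207 + 0.14·0.044 + 0.46·0.248 = 0.0828 + 0.00616 + 0.11408 = 0.20304
P(D|II) = 0.23·0.059 + 0.55·0.147 + 0.22·0.03 = 0.01357 + 0.08085 + 0.0066 = 0.10102
P(D|III) = 0.46·0.137 + 0.38·0.064 + 0.16·0.034 = 0.06302 + 0.02432 + 0.00544 = 0.09278
By total probability over the outer partition,
P(D) = 0.24·0.20304 + 0.2·0.10102 + 0.56·0.09278
      = 0.0487296 + 0.020204 + 0.0519568 = 0.1208904

P(D) ≈ 0.1209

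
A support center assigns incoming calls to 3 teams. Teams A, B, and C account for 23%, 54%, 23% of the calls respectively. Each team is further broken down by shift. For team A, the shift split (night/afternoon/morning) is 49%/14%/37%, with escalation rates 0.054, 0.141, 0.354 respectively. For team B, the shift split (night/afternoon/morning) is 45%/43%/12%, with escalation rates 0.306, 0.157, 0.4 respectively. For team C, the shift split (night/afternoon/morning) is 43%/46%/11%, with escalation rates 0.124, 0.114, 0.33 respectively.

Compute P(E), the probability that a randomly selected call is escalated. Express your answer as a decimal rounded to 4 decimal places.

P(E) ≈ 0.2102

P(E|A) = 0.49·0.054 + 0.14·0.141 + 0.37·0.354 = 0.02646 + 0.01974 + 0.13098 = 0.17718
P(E|B) = 0.45·0.306 + 0.43·0.157 + 0.12·0.4 = 0.1377 + 0.06751 + 0.048 = 0.25321
P(E|C) = 0.43·0.124 + 0.46·0.114 + 0.11·0.33 = 0.05332 + 0.05244 + 0.0363 = 0.14206
Then overall,
P(E) = 0.23·0.17718 + 0.54·0.25321 + 0.23·0.14206
      = 0.0407514 + 0.1367334 + 0.0326738 = 0.2101586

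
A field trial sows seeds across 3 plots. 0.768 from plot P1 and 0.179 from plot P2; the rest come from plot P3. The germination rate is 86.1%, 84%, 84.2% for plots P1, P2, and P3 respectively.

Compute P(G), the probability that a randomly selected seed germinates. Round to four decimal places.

P(G) ≈ 0.8562

P(P3) = 1 − (0.768 + 0.179) = 0.053.
P(G) = P(G|P1)·P(P1) + P(G|P2)·P(P2) + P(G|P3)·P(P3)
      = 0.861·0.768 + 0.84·0.179 + 0.842·0.053
      = 0.661248 + 0.15036 + 0.044626 = 0.856234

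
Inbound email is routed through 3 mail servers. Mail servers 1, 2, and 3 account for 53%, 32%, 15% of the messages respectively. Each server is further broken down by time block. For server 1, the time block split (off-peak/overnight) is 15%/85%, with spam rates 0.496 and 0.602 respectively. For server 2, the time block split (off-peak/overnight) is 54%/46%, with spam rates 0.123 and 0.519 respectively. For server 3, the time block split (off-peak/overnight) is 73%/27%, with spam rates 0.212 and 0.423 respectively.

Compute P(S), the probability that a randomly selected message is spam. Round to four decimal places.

0.4486

P(S|1) = 0.15·0.496 + 0.85·0.602 = 0.0744 + 0.5117 = 0.5861
P(S|2) = 0.54·0.123 + 0.46·0.519 = 0.06642 + 0.23874 = 0.30516
P(S|3) = 0.73·0.212 + 0.27·0.423 = 0.15476 + 0.11421 = 0.26897
By total probability over the outer partition,
P(S) = 0.53·0.5861 + 0.32·0.30516 + 0.15·0.26897
      = 0.310633 + 0.0976512 + 0.0403455 = 0.4486297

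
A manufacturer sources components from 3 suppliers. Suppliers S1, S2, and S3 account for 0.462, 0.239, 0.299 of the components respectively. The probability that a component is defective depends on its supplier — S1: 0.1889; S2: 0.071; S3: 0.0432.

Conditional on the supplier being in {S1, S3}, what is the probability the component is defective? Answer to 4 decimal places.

Let S = {S1, S3}.
P(S) = 0.462 + 0.299 = 0.761.
P(D ∩ S) = 0.1889·0.462 + 0.0432·0.299 = 0.0872718 + 0.0129168 = 0.1001886.
P(D | S) = 0.1001886 / 0.761 = 0.131654…

0.1317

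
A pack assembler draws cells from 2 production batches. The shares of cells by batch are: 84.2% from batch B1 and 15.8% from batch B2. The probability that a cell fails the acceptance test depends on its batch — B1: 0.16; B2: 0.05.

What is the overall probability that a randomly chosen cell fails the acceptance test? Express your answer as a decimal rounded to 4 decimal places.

P(F) ≈ 0.1426

P(F) = P(F|B1)·P(B1) + P(F|B2)·P(B2)
      = 0.16·0.842 + 0.05·0.158
      = 0.13472 + 0.0079 = 0.14262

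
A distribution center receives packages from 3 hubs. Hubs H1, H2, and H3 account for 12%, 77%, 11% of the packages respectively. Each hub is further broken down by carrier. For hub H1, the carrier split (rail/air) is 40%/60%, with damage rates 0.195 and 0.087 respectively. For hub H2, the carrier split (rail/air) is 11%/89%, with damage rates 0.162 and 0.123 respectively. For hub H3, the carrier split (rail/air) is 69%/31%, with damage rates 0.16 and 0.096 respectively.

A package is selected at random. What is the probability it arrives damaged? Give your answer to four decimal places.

P(D) ≈ 0.1291

P(D|H1) = 0.4·0.195 + 0.6·0.087 = 0.078 + 0.0522 = 0.1302
P(D|H2) = 0.11·0.162 + 0.89·0.123 = 0.01782 + 0.10947 = 0.12729
P(D|H3) = 0.69·0.16 + 0.31·0.096 = 0.1104 + 0.02976 = 0.14016
By total probability over the outer partition,
P(D) = 0.12·0.1302 + 0.77·0.12729 + 0.11·0.14016
      = 0.015624 + 0.0980133 + 0.0154176 = 0.1290549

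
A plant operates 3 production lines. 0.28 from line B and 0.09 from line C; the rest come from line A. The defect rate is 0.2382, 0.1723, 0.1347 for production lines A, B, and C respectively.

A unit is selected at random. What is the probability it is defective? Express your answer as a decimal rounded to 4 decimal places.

P(A) = 1 − (0.28 + 0.09) = 0.63.
Using total probability over the partition,
P(D) = P(D|A)·P(A) + P(D|B)·P(B) + P(D|C)·P(C)
      = 0.2382·0.63 + 0.1723·0.28 + 0.1347·0.09
      = 0.150066 + 0.048244 + 0.012123 = 0.210433

P(D) ≈ 0.2104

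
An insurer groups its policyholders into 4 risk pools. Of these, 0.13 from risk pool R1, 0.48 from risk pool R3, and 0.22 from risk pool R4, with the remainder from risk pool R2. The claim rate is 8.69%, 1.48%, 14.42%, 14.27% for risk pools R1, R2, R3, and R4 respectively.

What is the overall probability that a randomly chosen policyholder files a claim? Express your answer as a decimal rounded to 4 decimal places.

0.1144

P(R2) = 1 − (0.13 + 0.48 + 0.22) = 0.17.
P(C) = P(C|R1)·P(R1) + P(C|R2)·P(R2) + P(C|R3)·P(R3) + P(C|R4)·P(R4)
      = 0.0869·0.13 + 0.0148·0.17 + 0.1442·0.48 + 0.1427·0.22
      = 0.011297 + 0.002516 + 0.069216 + 0.031394 = 0.114423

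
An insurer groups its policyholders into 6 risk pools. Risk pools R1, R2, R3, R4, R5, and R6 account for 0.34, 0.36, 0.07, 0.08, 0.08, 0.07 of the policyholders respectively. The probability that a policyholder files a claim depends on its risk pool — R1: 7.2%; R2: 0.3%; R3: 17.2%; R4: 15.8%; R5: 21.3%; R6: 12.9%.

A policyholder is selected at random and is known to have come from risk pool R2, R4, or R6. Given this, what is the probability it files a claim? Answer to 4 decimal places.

Let S = {R2, R4, R6}.
P(S) = 0.36 + 0.08 + 0.07 = 0.51.
P(C ∩ S) = 0.003·0.36 + 0.158·0.08 + 0.129·0.07 = 0.00108 + 0.01264 + 0.00903 = 0.02275.
P(C | S) = 0.02275 / 0.51 = 0.044608…

P(C|S) ≈ 0.0446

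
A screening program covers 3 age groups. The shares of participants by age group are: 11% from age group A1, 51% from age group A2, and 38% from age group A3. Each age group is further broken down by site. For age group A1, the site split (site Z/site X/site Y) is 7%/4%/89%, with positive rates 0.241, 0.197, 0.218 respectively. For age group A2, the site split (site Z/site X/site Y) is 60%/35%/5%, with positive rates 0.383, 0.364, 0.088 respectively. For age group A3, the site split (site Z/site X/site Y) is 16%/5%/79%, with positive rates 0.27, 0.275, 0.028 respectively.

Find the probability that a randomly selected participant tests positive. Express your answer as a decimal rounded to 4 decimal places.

P(T) ≈ 0.2385

P(T|A1) = 0.07·0.241 + 0.04·0.197 + 0.89·0.218 = 0.01687 + 0.00788 + 0.19402 = 0.21877
P(T|A2) = 0.6·0.383 + 0.35·0.364 + 0.05·0.088 = 0.2298 + 0.1274 + 0.0044 = 0.3616
P(T|A3) = 0.16·0.27 + 0.05·0.275 + 0.79·0.028 = 0.0432 + 0.01375 + 0.02212 = 0.07907
Then overall,
P(T) = 0.11·0.21877 + 0.51·0.3616 + 0.38·0.07907
      = 0.0240647 + 0.184416 + 0.0300466 = 0.2385273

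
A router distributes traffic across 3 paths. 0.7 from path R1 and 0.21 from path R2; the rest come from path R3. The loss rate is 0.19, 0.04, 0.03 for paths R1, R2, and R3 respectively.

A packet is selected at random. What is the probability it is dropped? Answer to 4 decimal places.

P(R3) = 1 − (0.7 + 0.21) = 0.09.
Summing over the partition,
P(L) = P(L|R1)·P(R1) + P(L|R2)·P(R2) + P(L|R3)·P(R3)
      = 0.19·0.7 + 0.04·0.21 + 0.03·0.09
      = 0.133 + 0.0084 + 0.0027 = 0.1441

0.1441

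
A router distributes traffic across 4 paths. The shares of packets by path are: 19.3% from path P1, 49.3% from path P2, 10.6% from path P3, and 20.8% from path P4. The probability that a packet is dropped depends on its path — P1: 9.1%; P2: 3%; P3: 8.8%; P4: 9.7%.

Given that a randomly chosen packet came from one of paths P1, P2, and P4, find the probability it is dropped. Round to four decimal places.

P(L|S) ≈ 0.0588

Let S = {P1, P2, P4}.
P(S) = 0.193 + 0.493 + 0.208 = 0.894.
P(L ∩ S) = 0.091·0.193 + 0.03·0.493 + 0.097·0.208 = 0.017563 + 0.01479 + 0.020176 = 0.052529.
P(L | S) = 0.052529 / 0.894 = 0.058757…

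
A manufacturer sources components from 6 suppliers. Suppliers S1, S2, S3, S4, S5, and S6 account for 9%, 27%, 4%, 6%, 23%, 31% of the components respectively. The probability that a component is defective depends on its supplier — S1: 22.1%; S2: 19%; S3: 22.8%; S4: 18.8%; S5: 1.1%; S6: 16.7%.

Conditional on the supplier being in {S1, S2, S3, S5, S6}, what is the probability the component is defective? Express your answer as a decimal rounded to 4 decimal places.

P(D|S) ≈ 0.1432

Let S = {S1, S2, S3, S5, S6}.
P(S) = 0.09 + 0.27 + 0.04 + 0.23 + 0.31 = 0.94.
P(D ∩ S) = 0.221·0.09 + 0.19·0.27 + 0.228·0.04 + 0.011·0.23 + 0.167·0.31 = 0.01989 + 0.0513 + 0.00912 + 0.00253 + 0.05177 = 0.13461.
P(D | S) = 0.13461 / 0.94 = 0.143202…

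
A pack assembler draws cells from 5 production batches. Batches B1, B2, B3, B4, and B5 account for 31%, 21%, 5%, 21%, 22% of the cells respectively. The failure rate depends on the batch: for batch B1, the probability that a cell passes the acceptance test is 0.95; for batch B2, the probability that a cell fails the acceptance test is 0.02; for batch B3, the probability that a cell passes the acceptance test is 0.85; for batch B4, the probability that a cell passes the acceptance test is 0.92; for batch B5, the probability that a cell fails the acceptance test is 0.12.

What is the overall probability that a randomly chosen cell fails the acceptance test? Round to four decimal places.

P(F|B1) = 1 − 0.95 = 0.05.
P(F|B3) = 1 − 0.85 = 0.15.
P(F|B4) = 1 − 0.92 = 0.08.
P(F) = P(F|B1)·P(B1) + P(F|B2)·P(B2) + P(F|B3)·P(B3) + P(F|B4)·P(B4) + P(F|B5)·P(B5)
      = 0.05·0.31 + 0.02·0.21 + 0.15·0.05 + 0.08·0.21 + 0.12·0.22
      = 0.0155 + 0.0042 + 0.0075 + 0.0168 + 0.0264 = 0.0704

0.0704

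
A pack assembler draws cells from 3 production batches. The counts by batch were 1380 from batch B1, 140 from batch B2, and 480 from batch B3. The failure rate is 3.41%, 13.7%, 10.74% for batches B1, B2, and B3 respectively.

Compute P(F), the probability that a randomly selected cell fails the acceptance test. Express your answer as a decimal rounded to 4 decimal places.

Total: 1380 + 140 + 480 = 2000.
P(B1) = 1380/2000 = 0.69. P(B2) = 140/2000 = 0.07. P(B3) = 480/2000 = 0.24.
P(F) = P(F|B1)·P(B1) + P(F|B2)·P(B2) + P(F|B3)·P(B3)
      = 0.0341·0.69 + 0.137·0.07 + 0.1074·0.24
      = 0.023529 + 0.00959 + 0.025776 = 0.058895

0.0589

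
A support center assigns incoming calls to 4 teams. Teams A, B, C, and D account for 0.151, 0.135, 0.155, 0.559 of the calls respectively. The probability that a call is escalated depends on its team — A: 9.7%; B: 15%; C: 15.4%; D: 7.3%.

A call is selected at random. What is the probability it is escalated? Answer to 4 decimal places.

P(E) ≈ 0.0996

Summing over the partition,
P(E) = P(E|A)·P(A) + P(E|B)·P(B) + P(E|C)·P(C) + P(E|D)·P(D)
      = 0.097·0.151 + 0.15·0.135 + 0.154·0.155 + 0.073·0.559
      = 0.014647 + 0.02025 + 0.02387 + 0.040807 = 0.099574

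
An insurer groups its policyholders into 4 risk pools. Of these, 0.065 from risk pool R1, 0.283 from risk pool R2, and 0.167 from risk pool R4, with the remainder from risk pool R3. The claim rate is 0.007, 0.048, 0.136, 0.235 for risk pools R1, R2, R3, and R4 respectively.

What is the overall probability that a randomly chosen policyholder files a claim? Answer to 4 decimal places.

0.1192

P(R3) = 1 − (0.065 + 0.283 + 0.167) = 0.485.
Using total probability over the partition,
P(C) = P(C|R1)·P(R1) + P(C|R2)·P(R2) + P(C|R3)·P(R3) + P(C|R4)·P(R4)
      = 0.007·0.065 + 0.048·0.283 + 0.136·0.485 + 0.235·0.167
      = 0.000455 + 0.013584 + 0.06596 + 0.039245 = 0.119244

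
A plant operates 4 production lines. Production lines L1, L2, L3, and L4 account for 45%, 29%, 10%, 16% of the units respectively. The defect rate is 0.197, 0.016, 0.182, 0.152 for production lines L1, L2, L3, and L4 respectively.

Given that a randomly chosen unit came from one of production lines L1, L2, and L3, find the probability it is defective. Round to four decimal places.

P(D|S) ≈ 0.1327

Let S = {L1, L2, L3}.
P(S) = 0.45 + 0.29 + 0.1 = 0.84.
P(D ∩ S) = 0.197·0.45 + 0.016·0.29 + 0.182·0.1 = 0.08865 + 0.00464 + 0.0182 = 0.11149.
P(D | S) = 0.11149 / 0.84 = 0.132726…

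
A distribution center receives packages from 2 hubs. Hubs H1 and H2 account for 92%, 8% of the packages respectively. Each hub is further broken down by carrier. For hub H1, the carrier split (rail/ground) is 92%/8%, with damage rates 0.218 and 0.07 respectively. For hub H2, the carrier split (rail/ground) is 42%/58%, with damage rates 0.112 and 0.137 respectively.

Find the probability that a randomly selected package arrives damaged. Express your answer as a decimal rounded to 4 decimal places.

P(D) ≈ 0.1998

P(D|H1) = 0.92·0.218 + 0.08·0.07 = 0.20056 + 0.0056 = 0.20616
P(D|H2) = 0.42·0.112 + 0.58·0.137 = 0.04704 + 0.07946 = 0.1265
By total probability over the outer partition,
P(D) = 0.92·0.20616 + 0.08·0.1265
      = 0.1896672 + 0.01012 = 0.1997872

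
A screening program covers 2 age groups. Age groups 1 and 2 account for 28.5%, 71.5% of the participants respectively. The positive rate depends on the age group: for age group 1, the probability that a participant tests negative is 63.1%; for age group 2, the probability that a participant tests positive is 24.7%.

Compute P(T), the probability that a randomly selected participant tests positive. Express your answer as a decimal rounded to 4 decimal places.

P(T) ≈ 0.2818

P(T|1) = 1 − 0.631 = 0.369.
P(T) = P(T|1)·P(1) + P(T|2)·P(2)
      = 0.369·0.285 + 0.247·0.715
      = 0.105165 + 0.176605 = 0.28177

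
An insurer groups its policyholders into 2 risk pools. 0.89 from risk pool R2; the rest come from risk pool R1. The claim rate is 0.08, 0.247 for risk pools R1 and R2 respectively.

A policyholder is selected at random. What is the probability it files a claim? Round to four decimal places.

0.2286

P(R1) = 1 − (0.89) = 0.11.
P(C) = P(C|R1)·P(R1) + P(C|R2)·P(R2)
      = 0.08·0.11 + 0.247·0.89
      = 0.0088 + 0.21983 = 0.22863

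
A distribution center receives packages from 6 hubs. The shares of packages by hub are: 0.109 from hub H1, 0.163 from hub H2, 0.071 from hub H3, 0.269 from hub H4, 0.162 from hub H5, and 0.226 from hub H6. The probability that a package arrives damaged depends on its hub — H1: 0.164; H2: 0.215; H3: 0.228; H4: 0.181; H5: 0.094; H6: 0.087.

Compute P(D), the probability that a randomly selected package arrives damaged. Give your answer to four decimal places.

0.1527

By the law of total probability,
P(D) = P(D|H1)·P(H1) + P(D|H2)·P(H2) + P(D|H3)·P(H3) + P(D|H4)·P(H4) + P(D|H5)·P(H5) + P(D|H6)·P(H6)
      = 0.164·0.109 + 0.215·0.163 + 0.228·0.071 + 0.181·0.269 + 0.094·0.162 + 0.087·0.226
      = 0.017876 + 0.035045 + 0.016188 + 0.048689 + 0.015228 + 0.019662 = 0.152688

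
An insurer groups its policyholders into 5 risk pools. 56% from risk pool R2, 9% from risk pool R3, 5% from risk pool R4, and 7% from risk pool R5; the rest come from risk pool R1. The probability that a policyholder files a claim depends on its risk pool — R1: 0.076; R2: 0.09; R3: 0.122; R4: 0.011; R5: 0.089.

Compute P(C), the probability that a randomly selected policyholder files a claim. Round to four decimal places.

P(R1) = 1 − (0.56 + 0.09 + 0.05 + 0.07) = 0.23.
P(C) = P(C|R1)·P(R1) + P(C|R2)·P(R2) + P(C|R3)·P(R3) + P(C|R4)·P(R4) + P(C|R5)·P(R5)
      = 0.076·0.23 + 0.09·0.56 + 0.122·0.09 + 0.011·0.05 + 0.089·0.07
      = 0.01748 + 0.0504 + 0.01098 + 0.00055 + 0.00623 = 0.08564

P(C) ≈ 0.0856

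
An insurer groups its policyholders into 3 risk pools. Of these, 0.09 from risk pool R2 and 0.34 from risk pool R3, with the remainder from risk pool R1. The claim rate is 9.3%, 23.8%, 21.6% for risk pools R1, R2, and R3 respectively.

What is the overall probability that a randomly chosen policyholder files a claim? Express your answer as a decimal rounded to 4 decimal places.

P(R1) = 1 − (0.09 + 0.34) = 0.57.
P(C) = P(C|R1)·P(R1) + P(C|R2)·P(R2) + P(C|R3)·P(R3)
      = 0.093·0.57 + 0.238·0.09 + 0.216·0.34
      = 0.05301 + 0.02142 + 0.07344 = 0.14787

0.1479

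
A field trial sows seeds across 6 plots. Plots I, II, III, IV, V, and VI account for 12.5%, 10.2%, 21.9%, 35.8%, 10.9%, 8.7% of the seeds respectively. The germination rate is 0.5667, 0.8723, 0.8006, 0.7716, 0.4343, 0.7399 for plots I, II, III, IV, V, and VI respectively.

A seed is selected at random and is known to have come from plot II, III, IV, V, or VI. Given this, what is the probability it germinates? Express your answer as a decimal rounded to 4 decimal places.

0.7454

Let S = {II, III, IV, V, VI}.
P(S) = 0.102 + 0.219 + 0.358 + 0.109 + 0.087 = 0.875.
P(G ∩ S) = 0.8723·0.102 + 0.8006·0.219 + 0.7716·0.358 + 0.4343·0.109 + 0.7399·0.087 = 0.0889746 + 0.1753314 + 0.2762328 + 0.0473387 + 0.0643713 = 0.6522488.
P(G | S) = 0.6522488 / 0.875 = 0.745427…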